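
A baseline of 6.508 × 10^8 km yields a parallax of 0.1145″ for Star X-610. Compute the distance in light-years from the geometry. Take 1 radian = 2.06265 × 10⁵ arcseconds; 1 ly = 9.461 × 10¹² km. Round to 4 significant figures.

123.9 ly

θ = 0.1145″ = 0.1145/206265 = 5.5511 × 10^-7 rad.
d = B/θ = (6.508 × 10^8) / (5.5511 × 10^-7) = 1.1724 × 10^15 km = (1.1724 × 10^15) / (9.461 × 10^12) ly = 123.92 ly.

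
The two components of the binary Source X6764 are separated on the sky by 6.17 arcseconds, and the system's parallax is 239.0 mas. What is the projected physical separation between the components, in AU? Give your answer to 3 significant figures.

d = 1/p = 1/0.2390″ = 4.1841 pc.
At distance d (pc), an angle of θ arcsec spans θ·d AU: s = 6.17 × 4.1841 = 25.816 AU.

25.8 AU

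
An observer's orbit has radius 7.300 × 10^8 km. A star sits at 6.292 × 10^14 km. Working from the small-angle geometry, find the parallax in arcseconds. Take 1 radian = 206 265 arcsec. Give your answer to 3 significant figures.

0.239 arcsec

θ ≈ B/d = (7.300 × 10^8) / (6.292 × 10^14) = 1.1602 × 10^-6 rad.
In arcseconds: 1.1602 × 10^-6 × 206265 = 0.23931″.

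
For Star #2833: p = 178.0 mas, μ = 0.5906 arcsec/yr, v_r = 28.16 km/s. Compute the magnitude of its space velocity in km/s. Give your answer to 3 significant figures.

32.3 km/s

d = 1/p = 1/0.1780″ = 5.618 pc.
v_t = 4.740 μ d = 4.740 × 0.5906 × 5.618 = 15.727 km/s.
v = √(v_r² + v_t²) = √(28.16² + 15.727²) = √1040.32 = 32.254 km/s.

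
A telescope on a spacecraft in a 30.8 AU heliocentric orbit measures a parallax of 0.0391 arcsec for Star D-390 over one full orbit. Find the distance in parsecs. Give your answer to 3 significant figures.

788 pc

With baseline B (in AU) and parallax p (in arcsec), d = B/p parsecs.
d = 30.8 / 0.0391 = 787.72 pc.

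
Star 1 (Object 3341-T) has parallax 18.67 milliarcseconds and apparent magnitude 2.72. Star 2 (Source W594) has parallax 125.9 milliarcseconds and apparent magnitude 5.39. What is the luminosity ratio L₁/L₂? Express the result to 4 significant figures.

L₁/L₂ = 531.8

d₁ = 1/p₁ = 1/0.01867″ = 53.562 pc; d₂ = 1/p₂ = 1/0.1259″ = 7.9428 pc.
M₁ = m₁ − 5 log₁₀ d₁ + 5 = 2.72 − 8.6443 + 5 = -0.9243.
M₂ = 5.39 − 4.4999 + 5 = 5.8901.
L₁/L₂ = 10^(0.4(M₂ − M₁)) = 10^(0.4 × 6.8144) = 10^2.72576 = 531.81.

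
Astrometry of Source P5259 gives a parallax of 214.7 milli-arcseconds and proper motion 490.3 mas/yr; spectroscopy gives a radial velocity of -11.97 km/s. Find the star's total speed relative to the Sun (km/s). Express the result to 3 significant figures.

d = 1/p = 1/0.2147″ = 4.6577 pc.
μ = 490.3 mas/yr = 0.4903 ″/yr.
v_t = 4.740 μ d = 4.740 × 0.4903 × 4.6577 = 10.825 km/s.
v = √(v_r² + v_t²) = √((-11.97)² + 10.825²) = √260.462 = 16.139 km/s.

16.1 km/s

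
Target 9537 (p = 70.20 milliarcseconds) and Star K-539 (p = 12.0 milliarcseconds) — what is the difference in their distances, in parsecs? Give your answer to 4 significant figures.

d_A = 1/0.07020″ = 14.245 pc; d_B = 1/0.01200″ = 83.333 pc.
|d_B − d_A| = |83.333 − 14.245| = 69.088 pc.

69.09 pc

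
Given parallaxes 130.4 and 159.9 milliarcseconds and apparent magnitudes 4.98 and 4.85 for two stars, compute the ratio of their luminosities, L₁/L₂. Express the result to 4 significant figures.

d₁ = 1/p₁ = 1/0.1304″ = 7.6687 pc; d₂ = 1/p₂ = 1/0.1599″ = 6.2539 pc.
M₁ = m₁ − 5 log₁₀ d₁ + 5 = 4.98 − 4.4236 + 5 = 5.5564.
M₂ = 4.85 − 3.9808 + 5 = 5.8692.
L₁/L₂ = 10^(0.4(M₂ − M₁)) = 10^(0.4 × 0.3128) = 10^0.12512 = 1.3339.

L₁/L₂ = 1.334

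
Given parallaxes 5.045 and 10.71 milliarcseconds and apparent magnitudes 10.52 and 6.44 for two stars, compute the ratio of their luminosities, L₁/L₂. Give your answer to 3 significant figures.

d₁ = 1/p₁ = 1/0.005045″ = 198.22 pc; d₂ = 1/p₂ = 1/0.01071″ = 93.371 pc.
M₁ = m₁ − 5 log₁₀ d₁ + 5 = 10.52 − 11.4857 + 5 = 4.0343.
M₂ = 6.44 − 9.8511 + 5 = 1.5889.
L₁/L₂ = 10^(0.4(M₂ − M₁)) = 10^(0.4 × (-2.4454)) = 10^(-0.97816) = 0.10516.

L₁/L₂ = 0.105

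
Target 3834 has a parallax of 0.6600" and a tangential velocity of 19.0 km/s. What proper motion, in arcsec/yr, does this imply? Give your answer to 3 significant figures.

2.65 arcsec/yr

d = 1/p = 1/0.6600″ = 1.5152 pc.
μ = v_t / (4.74 d) = 19.0 / (4.74 × 1.5152) = 19.0 / 7.182 = 2.6455 ″/yr.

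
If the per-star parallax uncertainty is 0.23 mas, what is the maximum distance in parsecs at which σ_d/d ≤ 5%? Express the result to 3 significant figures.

σ_d/d = σ_p/p, so the condition is σ_p/p ≤ 0.05, i.e. p ≥ σ_p/0.05.
p_min = 0.23/0.05 = 4.6 mas = 0.0046 arcsec.
d_max = 1/p_min = 1/0.0046 = 217.39 pc.

217 pc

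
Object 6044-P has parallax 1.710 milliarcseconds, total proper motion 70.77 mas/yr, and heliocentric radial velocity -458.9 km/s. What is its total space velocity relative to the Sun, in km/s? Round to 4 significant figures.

499.1 km/s

d = 1/p = 1/0.001710″ = 584.8 pc.
μ = 70.77 mas/yr = 0.07077 ″/yr.
v_t = 4.740 μ d = 4.740 × 0.07077 × 584.8 = 196.17 km/s.
v = √(v_r² + v_t²) = √((-458.9)² + 196.17²) = √249072 = 499.07 km/s.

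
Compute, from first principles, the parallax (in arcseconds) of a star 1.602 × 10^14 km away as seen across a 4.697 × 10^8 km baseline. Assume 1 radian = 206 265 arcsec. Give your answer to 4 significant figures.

0.6048 arcsec

θ ≈ B/d = (4.697 × 10^8) / (1.602 × 10^14) = 2.9320 × 10^-6 rad.
In arcseconds: 2.9320 × 10^-6 × 206265 = 0.60477″.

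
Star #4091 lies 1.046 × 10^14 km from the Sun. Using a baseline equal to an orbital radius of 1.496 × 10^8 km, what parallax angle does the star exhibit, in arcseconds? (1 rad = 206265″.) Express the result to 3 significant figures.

0.295 arcsec

θ ≈ B/d = (1.496 × 10^8) / (1.046 × 10^14) = 1.4302 × 10^-6 rad.
In arcseconds: 1.4302 × 10^-6 × 206265 = 0.295″.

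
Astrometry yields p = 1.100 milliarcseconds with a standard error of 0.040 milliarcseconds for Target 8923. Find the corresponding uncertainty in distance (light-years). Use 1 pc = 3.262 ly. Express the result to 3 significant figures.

d = 1/p, so σ_d = σ_p / p².
σ_d = 0.0000400 / (0.001100)² = 0.0000400 / 0.00000121 = 33.058 pc = 33.058 × 3.262 ly = 107.84 ly.

108 ly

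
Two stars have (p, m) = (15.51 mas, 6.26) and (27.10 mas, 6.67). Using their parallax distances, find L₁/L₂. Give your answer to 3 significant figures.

d₁ = 1/p₁ = 1/0.01551″ = 64.475 pc; d₂ = 1/p₂ = 1/0.02710″ = 36.9 pc.
M₁ = m₁ − 5 log₁₀ d₁ + 5 = 6.26 − 9.0470 + 5 = 2.2130.
M₂ = 6.67 − 7.8351 + 5 = 3.8349.
L₁/L₂ = 10^(0.4(M₂ − M₁)) = 10^(0.4 × 1.6219) = 10^0.64876 = 4.4541.

L₁/L₂ = 4.45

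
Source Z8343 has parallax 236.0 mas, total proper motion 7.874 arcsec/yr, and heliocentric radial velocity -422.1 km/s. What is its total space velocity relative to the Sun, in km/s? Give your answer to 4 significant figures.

d = 1/p = 1/0.2360″ = 4.2373 pc.
v_t = 4.740 μ d = 4.740 × 7.874 × 4.2373 = 158.15 km/s.
v = √(v_r² + v_t²) = √((-422.1)² + 158.15²) = √203180 = 450.75 km/s.

450.8 km/s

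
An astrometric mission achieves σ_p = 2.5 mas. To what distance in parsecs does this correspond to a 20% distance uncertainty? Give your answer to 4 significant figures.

σ_d/d = σ_p/p, so the condition is σ_p/p ≤ 0.20, i.e. p ≥ σ_p/0.20.
p_min = 2.5/0.20 = 12.5 mas = 0.0125 arcsec.
d_max = 1/p_min = 1/0.0125 = 80 pc.

80.00 pc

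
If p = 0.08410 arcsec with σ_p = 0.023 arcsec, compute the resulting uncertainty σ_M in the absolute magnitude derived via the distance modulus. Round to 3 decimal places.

M = m − 5 log₁₀ d + 5 = m + 5 log₁₀ p + 5, so ∂M/∂p = 5/(p ln 10).
σ_M = (5/ln 10) · (σ_p/p) = 2.1715 × 0.023/0.08410 = 2.1715 × 0.27348 = 0.59386.

σ_M = 0.594 mag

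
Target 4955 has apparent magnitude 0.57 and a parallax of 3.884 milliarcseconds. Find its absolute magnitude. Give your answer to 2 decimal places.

M = -6.48

d = 1/p = 1/0.003884″ = 257.47 pc.
m − M = 5 log₁₀(257.47) − 5 = 12.0536 − 5 = 7.0536.
M = m − (m − M) = 0.57 − 7.0536 = -6.48.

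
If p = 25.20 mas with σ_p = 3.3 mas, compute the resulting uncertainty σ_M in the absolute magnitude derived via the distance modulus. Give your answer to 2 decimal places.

σ_M = 0.28 mag

M = m − 5 log₁₀ d + 5 = m + 5 log₁₀ p + 5, so ∂M/∂p = 5/(p ln 10).
σ_M = (5/ln 10) · (σ_p/p) = 2.1715 × 3.3/25.20 = 2.1715 × 0.13095 = 0.28436.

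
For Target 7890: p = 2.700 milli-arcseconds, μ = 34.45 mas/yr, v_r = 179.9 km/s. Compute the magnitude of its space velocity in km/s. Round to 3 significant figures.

d = 1/p = 1/0.002700″ = 370.37 pc.
μ = 34.45 mas/yr = 0.03445 ″/yr.
v_t = 4.740 μ d = 4.740 × 0.03445 × 370.37 = 60.479 km/s.
v = √(v_r² + v_t²) = √(179.9² + 60.479²) = √36021.7 = 189.79 km/s.

190 km/s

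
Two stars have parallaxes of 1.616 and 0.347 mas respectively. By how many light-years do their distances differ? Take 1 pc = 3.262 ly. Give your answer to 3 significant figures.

d_A = 1/0.001616″ = 618.81 pc; d_B = 1/0.0003470″ = 2881.8 pc.
|d_B − d_A| = |2881.8 − 618.81| = 2263 pc = 2263 × 3.262 ly = 7381.9 ly.

7380 ly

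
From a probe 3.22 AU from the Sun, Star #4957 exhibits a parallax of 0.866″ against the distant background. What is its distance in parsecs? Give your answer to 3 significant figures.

With baseline B (in AU) and parallax p (in arcsec), d = B/p parsecs.
d = 3.22 / 0.866 = 3.7182 pc.

3.72 pc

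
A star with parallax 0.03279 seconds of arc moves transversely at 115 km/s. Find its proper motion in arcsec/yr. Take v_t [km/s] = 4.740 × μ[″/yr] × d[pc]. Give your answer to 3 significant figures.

0.796 arcsec/yr

d = 1/p = 1/0.03279″ = 30.497 pc.
μ = v_t / (4.74 d) = 115 / (4.74 × 30.497) = 115 / 144.56 = 0.79552 ″/yr.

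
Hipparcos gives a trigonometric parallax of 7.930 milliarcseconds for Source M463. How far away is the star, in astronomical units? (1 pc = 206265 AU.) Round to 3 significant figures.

p = 7.930 milliarcseconds = 0.007930 arcsec.
d = 1/p = 1/0.007930 = 126.1 pc.
In AU: 126.1 × 206265 = 2.6010 × 10^7 AU.

2.60 × 10^7 AU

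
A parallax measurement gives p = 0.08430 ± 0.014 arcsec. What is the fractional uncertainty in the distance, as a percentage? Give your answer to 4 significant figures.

16.61%

For d = 1/p, |σ_d/d| = |σ_p/p|.
σ_p/p = 0.014 / 0.08430 = 0.16607 = 16.607%.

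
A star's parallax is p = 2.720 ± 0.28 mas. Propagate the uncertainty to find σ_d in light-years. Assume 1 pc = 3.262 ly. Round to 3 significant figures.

d = 1/p, so σ_d = σ_p / p².
σ_d = 0.000280 / (0.002720)² = 0.000280 / 0.0000073984 = 37.846 pc = 37.846 × 3.262 ly = 123.45 ly.

123 ly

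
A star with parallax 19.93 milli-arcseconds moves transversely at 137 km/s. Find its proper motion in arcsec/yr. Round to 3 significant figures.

d = 1/p = 1/0.01993″ = 50.176 pc.
μ = v_t / (4.74 d) = 137 / (4.74 × 50.176) = 137 / 237.83 = 0.57604 ″/yr.

0.576 arcsec/yr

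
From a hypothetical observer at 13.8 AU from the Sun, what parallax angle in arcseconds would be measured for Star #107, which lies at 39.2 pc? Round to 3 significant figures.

p (arcsec) = B (AU) / d (pc).
p = 13.8 / 39.2 = 0.35204 arcsec.

0.352 arcsec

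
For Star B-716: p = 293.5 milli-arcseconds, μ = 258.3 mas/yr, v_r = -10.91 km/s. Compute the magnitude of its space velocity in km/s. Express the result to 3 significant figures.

11.7 km/s

d = 1/p = 1/0.2935″ = 3.4072 pc.
μ = 258.3 mas/yr = 0.2583 ″/yr.
v_t = 4.740 μ d = 4.740 × 0.2583 × 3.4072 = 4.1716 km/s.
v = √(v_r² + v_t²) = √((-10.91)² + 4.1716²) = √136.43 = 11.68 km/s.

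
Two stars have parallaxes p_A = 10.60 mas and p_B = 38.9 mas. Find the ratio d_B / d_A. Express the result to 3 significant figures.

Since d = 1/p, d_B/d_A = p_A/p_B.
= 10.60 / 38.9 = 0.27249.

0.272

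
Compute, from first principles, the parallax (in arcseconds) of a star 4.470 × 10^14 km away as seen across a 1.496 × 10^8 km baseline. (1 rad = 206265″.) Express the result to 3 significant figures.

θ ≈ B/d = (1.496 × 10^8) / (4.470 × 10^14) = 3.3468 × 10^-7 rad.
In arcseconds: 3.3468 × 10^-7 × 206265 = 0.069033″.

0.0690 arcsec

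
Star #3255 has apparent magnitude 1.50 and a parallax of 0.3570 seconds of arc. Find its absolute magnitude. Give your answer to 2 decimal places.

d = 1/p = 1/0.3570″ = 2.8011 pc.
m − M = 5 log₁₀(2.8011) − 5 = 2.2366 − 5 = -2.7634.
M = m − (m − M) = 1.50 − (-2.7634) = 4.26.

M = 4.26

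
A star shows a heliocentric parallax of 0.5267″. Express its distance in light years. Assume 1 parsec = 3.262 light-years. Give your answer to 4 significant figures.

6.193 light years

d = 1/p = 1/0.5267 = 1.8986 pc.
In light-years: 1.8986 × 3.262 = 6.1932 ly.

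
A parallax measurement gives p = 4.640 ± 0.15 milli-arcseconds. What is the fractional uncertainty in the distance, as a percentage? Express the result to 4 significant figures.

For d = 1/p, |σ_d/d| = |σ_p/p|.
σ_p/p = 0.15 / 4.640 = 0.032328 = 3.2328%.

3.233%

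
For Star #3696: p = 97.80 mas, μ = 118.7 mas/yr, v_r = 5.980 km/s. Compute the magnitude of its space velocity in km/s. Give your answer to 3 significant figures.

d = 1/p = 1/0.09780″ = 10.225 pc.
μ = 118.7 mas/yr = 0.1187 ″/yr.
v_t = 4.740 μ d = 4.740 × 0.1187 × 10.225 = 5.753 km/s.
v = √(v_r² + v_t²) = √(5.980² + 5.753²) = √68.8574 = 8.298 km/s.

8.30 km/s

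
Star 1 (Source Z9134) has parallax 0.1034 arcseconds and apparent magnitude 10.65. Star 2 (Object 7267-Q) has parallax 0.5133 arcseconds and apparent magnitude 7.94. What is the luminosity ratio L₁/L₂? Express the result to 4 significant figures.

d₁ = 1/p₁ = 1/0.1034″ = 9.6712 pc; d₂ = 1/p₂ = 1/0.5133″ = 1.9482 pc.
M₁ = m₁ − 5 log₁₀ d₁ + 5 = 10.65 − 4.9274 + 5 = 10.7226.
M₂ = 7.94 − 1.4482 + 5 = 11.4918.
L₁/L₂ = 10^(0.4(M₂ − M₁)) = 10^(0.4 × 0.7692) = 10^0.30768 = 2.0309.

L₁/L₂ = 2.031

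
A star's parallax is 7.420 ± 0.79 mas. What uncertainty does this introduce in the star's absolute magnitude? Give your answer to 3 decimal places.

M = m − 5 log₁₀ d + 5 = m + 5 log₁₀ p + 5, so ∂M/∂p = 5/(p ln 10).
σ_M = (5/ln 10) · (σ_p/p) = 2.1715 × 0.79/7.420 = 2.1715 × 0.10647 = 0.2312.

σ_M = 0.231 mag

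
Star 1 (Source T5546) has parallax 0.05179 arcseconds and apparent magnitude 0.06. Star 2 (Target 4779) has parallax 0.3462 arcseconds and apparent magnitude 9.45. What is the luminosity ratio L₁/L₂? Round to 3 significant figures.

L₁/L₂ = 255000

d₁ = 1/p₁ = 1/0.05179″ = 19.309 pc; d₂ = 1/p₂ = 1/0.3462″ = 2.8885 pc.
M₁ = m₁ − 5 log₁₀ d₁ + 5 = 0.06 − 6.4288 + 5 = -1.3688.
M₂ = 9.45 − 2.3034 + 5 = 12.1466.
L₁/L₂ = 10^(0.4(M₂ − M₁)) = 10^(0.4 × 13.5154) = 10^5.40616 = 2.5478 × 10^5.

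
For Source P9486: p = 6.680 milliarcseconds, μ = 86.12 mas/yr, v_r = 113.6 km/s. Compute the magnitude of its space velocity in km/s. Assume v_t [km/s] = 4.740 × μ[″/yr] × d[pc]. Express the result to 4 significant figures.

129.0 km/s

d = 1/p = 1/0.006680″ = 149.7 pc.
μ = 86.12 mas/yr = 0.08612 ″/yr.
v_t = 4.740 μ d = 4.740 × 0.08612 × 149.7 = 61.109 km/s.
v = √(v_r² + v_t²) = √(113.6² + 61.109²) = √16639.3 = 128.99 km/s.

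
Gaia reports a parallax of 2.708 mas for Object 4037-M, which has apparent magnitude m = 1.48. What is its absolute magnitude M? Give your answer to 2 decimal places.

d = 1/p = 1/0.002708″ = 369.28 pc.
m − M = 5 log₁₀(369.28) − 5 = 12.8368 − 5 = 7.8368.
M = m − (m − M) = 1.48 − 7.8368 = -6.36.

M = -6.36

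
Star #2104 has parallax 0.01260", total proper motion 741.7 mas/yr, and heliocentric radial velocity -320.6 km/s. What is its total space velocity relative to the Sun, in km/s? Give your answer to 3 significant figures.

d = 1/p = 1/0.01260″ = 79.365 pc.
μ = 741.7 mas/yr = 0.7417 ″/yr.
v_t = 4.740 μ d = 4.740 × 0.7417 × 79.365 = 279.02 km/s.
v = √(v_r² + v_t²) = √((-320.6)² + 279.02²) = √180637 = 425.01 km/s.

425 km/s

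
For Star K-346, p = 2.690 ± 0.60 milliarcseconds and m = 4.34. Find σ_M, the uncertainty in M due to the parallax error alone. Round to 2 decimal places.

σ_M = 0.48 mag

M = m − 5 log₁₀ d + 5 = m + 5 log₁₀ p + 5, so ∂M/∂p = 5/(p ln 10).
σ_M = (5/ln 10) · (σ_p/p) = 2.1715 × 0.60/2.690 = 2.1715 × 0.22305 = 0.48435.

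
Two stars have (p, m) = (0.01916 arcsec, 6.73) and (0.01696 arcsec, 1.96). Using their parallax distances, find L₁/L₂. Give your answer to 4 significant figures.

d₁ = 1/p₁ = 1/0.01916″ = 52.192 pc; d₂ = 1/p₂ = 1/0.01696″ = 58.962 pc.
M₁ = m₁ − 5 log₁₀ d₁ + 5 = 6.73 − 8.5880 + 5 = 3.1420.
M₂ = 1.96 − 8.8529 + 5 = -1.8929.
L₁/L₂ = 10^(0.4(M₂ − M₁)) = 10^(0.4 × (-5.0349)) = 10^(-2.01396) = 0.0096837.

L₁/L₂ = 0.009684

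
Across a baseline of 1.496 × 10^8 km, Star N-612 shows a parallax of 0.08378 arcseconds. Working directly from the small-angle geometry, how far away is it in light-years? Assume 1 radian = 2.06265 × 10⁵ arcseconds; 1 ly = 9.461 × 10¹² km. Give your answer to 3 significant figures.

θ = 0.08378″ = 0.08378/206265 = 4.0618 × 10^-7 rad.
d = B/θ = (1.496 × 10^8) / (4.0618 × 10^-7) = 3.6831 × 10^14 km = (3.6831 × 10^14) / (9.461 × 10^12) ly = 38.929 ly.

38.9 ly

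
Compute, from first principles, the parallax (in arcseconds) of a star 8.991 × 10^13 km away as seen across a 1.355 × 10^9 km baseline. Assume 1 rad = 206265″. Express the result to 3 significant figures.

3.11 arcsec

θ ≈ B/d = (1.355 × 10^9) / (8.991 × 10^13) = 1.5071 × 10^-5 rad.
In arcseconds: 1.5071 × 10^-5 × 206265 = 3.1086″.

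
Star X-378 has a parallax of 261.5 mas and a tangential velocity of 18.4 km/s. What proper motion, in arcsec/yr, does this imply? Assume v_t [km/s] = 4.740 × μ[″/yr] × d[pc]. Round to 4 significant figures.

1.015 arcsec/yr

d = 1/p = 1/0.2615″ = 3.8241 pc.
μ = v_t / (4.74 d) = 18.4 / (4.74 × 3.8241) = 18.4 / 18.126 = 1.0151 ″/yr.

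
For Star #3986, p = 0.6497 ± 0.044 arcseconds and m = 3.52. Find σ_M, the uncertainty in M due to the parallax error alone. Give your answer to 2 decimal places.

σ_M = 0.15 mag

M = m − 5 log₁₀ d + 5 = m + 5 log₁₀ p + 5, so ∂M/∂p = 5/(p ln 10).
σ_M = (5/ln 10) · (σ_p/p) = 2.1715 × 0.044/0.6497 = 2.1715 × 0.067724 = 0.14706.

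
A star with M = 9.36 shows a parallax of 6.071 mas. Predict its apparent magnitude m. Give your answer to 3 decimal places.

m = 15.444

d = 1/p = 1/0.006071″ = 164.72 pc.
m − M = 5 log₁₀ d − 5 = 5 log₁₀(164.72) − 5 = 11.0837 − 5 = 6.0837.
m = M + (m − M) = 9.36 + 6.0837 = 15.444.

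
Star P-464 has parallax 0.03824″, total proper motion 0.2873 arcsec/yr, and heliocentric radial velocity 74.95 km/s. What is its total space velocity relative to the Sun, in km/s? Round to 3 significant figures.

83.0 km/s

d = 1/p = 1/0.03824″ = 26.151 pc.
v_t = 4.740 μ d = 4.740 × 0.2873 × 26.151 = 35.612 km/s.
v = √(v_r² + v_t²) = √(74.95² + 35.612²) = √6885.72 = 82.98 km/s.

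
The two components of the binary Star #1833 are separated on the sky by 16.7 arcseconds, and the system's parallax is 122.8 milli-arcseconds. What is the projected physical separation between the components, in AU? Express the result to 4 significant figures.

d = 1/p = 1/0.1228″ = 8.1433 pc.
At distance d (pc), an angle of θ arcsec spans θ·d AU: s = 16.7 × 8.1433 = 135.99 AU.

136.0 AU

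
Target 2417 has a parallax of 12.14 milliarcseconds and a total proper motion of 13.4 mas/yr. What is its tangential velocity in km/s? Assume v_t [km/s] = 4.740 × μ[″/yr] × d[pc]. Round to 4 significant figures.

5.232 km/s

d = 1/p = 1/0.01214″ = 82.372 pc.
μ = 13.4 mas/yr = 0.0134 ″/yr.
v_t = 4.74 × μ × d = 4.74 × 0.0134 × 82.372 = 5.2319 km/s.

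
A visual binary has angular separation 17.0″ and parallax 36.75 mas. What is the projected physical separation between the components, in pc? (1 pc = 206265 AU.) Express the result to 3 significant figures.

0.00224 pc

d = 1/p = 1/0.03675″ = 27.211 pc.
At distance d (pc), an angle of θ arcsec spans θ·d AU: s = 17.0 × 27.211 = 462.59 AU.
= 462.59 / 206265 = 0.0022427 pc.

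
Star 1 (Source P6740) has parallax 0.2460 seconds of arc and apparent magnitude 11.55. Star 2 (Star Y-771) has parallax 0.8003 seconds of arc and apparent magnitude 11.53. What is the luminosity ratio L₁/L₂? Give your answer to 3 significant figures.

L₁/L₂ = 10.4

d₁ = 1/p₁ = 1/0.2460″ = 4.065 pc; d₂ = 1/p₂ = 1/0.8003″ = 1.2495 pc.
M₁ = m₁ − 5 log₁₀ d₁ + 5 = 11.55 − 3.0453 + 5 = 13.5047.
M₂ = 11.53 − 0.4837 + 5 = 16.0463.
L₁/L₂ = 10^(0.4(M₂ − M₁)) = 10^(0.4 × 2.5416) = 10^1.01664 = 10.391.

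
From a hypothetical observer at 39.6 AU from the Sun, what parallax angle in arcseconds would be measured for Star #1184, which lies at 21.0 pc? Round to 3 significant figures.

1.89 arcsec

p (arcsec) = B (AU) / d (pc).
p = 39.6 / 21.0 = 1.8857 arcsec.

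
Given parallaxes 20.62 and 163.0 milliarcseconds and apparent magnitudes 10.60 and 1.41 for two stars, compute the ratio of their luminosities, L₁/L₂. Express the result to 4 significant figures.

d₁ = 1/p₁ = 1/0.02062″ = 48.497 pc; d₂ = 1/p₂ = 1/0.1630″ = 6.135 pc.
M₁ = m₁ − 5 log₁₀ d₁ + 5 = 10.60 − 8.4286 + 5 = 7.1714.
M₂ = 1.41 − 3.9391 + 5 = 2.4709.
L₁/L₂ = 10^(0.4(M₂ − M₁)) = 10^(0.4 × (-4.7005)) = 10^(-1.88020) = 0.013176.

L₁/L₂ = 0.01318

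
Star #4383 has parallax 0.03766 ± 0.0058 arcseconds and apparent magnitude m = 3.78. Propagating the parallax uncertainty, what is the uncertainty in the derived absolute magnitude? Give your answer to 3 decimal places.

σ_M = 0.334 mag

M = m − 5 log₁₀ d + 5 = m + 5 log₁₀ p + 5, so ∂M/∂p = 5/(p ln 10).
σ_M = (5/ln 10) · (σ_p/p) = 2.1715 × 0.0058/0.03766 = 2.1715 × 0.15401 = 0.33443.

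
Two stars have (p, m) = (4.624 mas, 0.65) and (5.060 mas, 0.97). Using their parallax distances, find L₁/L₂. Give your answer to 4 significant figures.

L₁/L₂ = 1.608

d₁ = 1/p₁ = 1/0.004624″ = 216.26 pc; d₂ = 1/p₂ = 1/0.005060″ = 197.63 pc.
M₁ = m₁ − 5 log₁₀ d₁ + 5 = 0.65 − 11.6749 + 5 = -6.0249.
M₂ = 0.97 − 11.4793 + 5 = -5.5093.
L₁/L₂ = 10^(0.4(M₂ − M₁)) = 10^(0.4 × 0.5156) = 10^0.20624 = 1.6078.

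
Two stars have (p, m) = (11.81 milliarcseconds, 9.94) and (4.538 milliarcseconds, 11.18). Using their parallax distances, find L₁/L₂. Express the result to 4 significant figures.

d₁ = 1/p₁ = 1/0.01181″ = 84.674 pc; d₂ = 1/p₂ = 1/0.004538″ = 220.36 pc.
M₁ = m₁ − 5 log₁₀ d₁ + 5 = 9.94 − 9.6388 + 5 = 5.3012.
M₂ = 11.18 − 11.7157 + 5 = 4.4643.
L₁/L₂ = 10^(0.4(M₂ − M₁)) = 10^(0.4 × (-0.8369)) = 10^(-0.33476) = 0.46264.

L₁/L₂ = 0.4626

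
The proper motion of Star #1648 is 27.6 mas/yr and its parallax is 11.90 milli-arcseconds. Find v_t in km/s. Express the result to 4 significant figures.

10.99 km/s

d = 1/p = 1/0.01190″ = 84.034 pc.
μ = 27.6 mas/yr = 0.0276 ″/yr.
v_t = 4.74 × μ × d = 4.74 × 0.0276 × 84.034 = 10.994 km/s.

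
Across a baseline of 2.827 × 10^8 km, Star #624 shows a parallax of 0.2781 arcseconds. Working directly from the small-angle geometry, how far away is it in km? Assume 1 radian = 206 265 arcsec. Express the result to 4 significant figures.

θ = 0.2781″ = 0.2781/206265 = 1.3483 × 10^-6 rad.
d = B/θ = (2.827 × 10^8) / (1.3483 × 10^-6) = 2.0967 × 10^14 km.

2.097 × 10^14 km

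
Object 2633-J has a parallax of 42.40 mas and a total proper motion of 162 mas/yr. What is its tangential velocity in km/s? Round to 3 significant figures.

18.1 km/s

d = 1/p = 1/0.04240″ = 23.585 pc.
μ = 162 mas/yr = 0.162 ″/yr.
v_t = 4.74 × μ × d = 4.74 × 0.162 × 23.585 = 18.11 km/s.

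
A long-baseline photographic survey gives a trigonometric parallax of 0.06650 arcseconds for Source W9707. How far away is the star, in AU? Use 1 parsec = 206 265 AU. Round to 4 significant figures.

3.102 × 10^6 AU

d = 1/p = 1/0.06650 = 15.038 pc.
In AU: 15.038 × 206265 = 3.1018 × 10^6 AU.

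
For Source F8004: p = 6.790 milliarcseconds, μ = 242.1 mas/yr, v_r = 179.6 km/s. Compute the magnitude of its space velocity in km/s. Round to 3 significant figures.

d = 1/p = 1/0.006790″ = 147.28 pc.
μ = 242.1 mas/yr = 0.2421 ″/yr.
v_t = 4.740 μ d = 4.740 × 0.2421 × 147.28 = 169.01 km/s.
v = √(v_r² + v_t²) = √(179.6² + 169.01²) = √60820.5 = 246.62 km/s.

247 km/s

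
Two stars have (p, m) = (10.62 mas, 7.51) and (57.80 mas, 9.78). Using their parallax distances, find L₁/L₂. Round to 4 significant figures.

d₁ = 1/p₁ = 1/0.01062″ = 94.162 pc; d₂ = 1/p₂ = 1/0.05780″ = 17.301 pc.
M₁ = m₁ − 5 log₁₀ d₁ + 5 = 7.51 − 9.8694 + 5 = 2.6406.
M₂ = 9.78 − 6.1904 + 5 = 8.5896.
L₁/L₂ = 10^(0.4(M₂ − M₁)) = 10^(0.4 × 5.9490) = 10^2.37960 = 239.66.

L₁/L₂ = 239.7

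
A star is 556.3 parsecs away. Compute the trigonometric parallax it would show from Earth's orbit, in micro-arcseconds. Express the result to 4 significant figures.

p = 1/d = 1/556.3 = 0.0017976 arcsec.
= 0.0017976 × 10⁶ = 1797.6 μas.

1798 μas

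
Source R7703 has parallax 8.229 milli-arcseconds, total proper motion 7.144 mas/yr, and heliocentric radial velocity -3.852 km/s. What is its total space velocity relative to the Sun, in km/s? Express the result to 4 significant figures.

d = 1/p = 1/0.008229″ = 121.52 pc.
μ = 7.144 mas/yr = 0.007144 ″/yr.
v_t = 4.740 μ d = 4.740 × 0.007144 × 121.52 = 4.115 km/s.
v = √(v_r² + v_t²) = √((-3.852)² + 4.115²) = √31.7711 = 5.6366 km/s.

5.637 km/s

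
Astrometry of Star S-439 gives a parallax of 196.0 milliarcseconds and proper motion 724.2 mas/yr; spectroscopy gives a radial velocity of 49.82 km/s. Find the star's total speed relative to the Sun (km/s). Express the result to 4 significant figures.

52.81 km/s

d = 1/p = 1/0.1960″ = 5.102 pc.
μ = 724.2 mas/yr = 0.7242 ″/yr.
v_t = 4.740 μ d = 4.740 × 0.7242 × 5.102 = 17.514 km/s.
v = √(v_r² + v_t²) = √(49.82² + 17.514²) = √2788.77 = 52.809 km/s.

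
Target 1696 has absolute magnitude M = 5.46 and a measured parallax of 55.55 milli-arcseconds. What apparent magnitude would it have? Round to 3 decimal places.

d = 1/p = 1/0.05555″ = 18.002 pc.
m − M = 5 log₁₀ d − 5 = 5 log₁₀(18.002) − 5 = 6.2766 − 5 = 1.2766.
m = M + (m − M) = 5.46 + 1.2766 = 6.737.

m = 6.737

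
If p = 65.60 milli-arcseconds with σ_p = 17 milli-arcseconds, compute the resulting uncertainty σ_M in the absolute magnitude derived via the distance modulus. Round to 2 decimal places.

M = m − 5 log₁₀ d + 5 = m + 5 log₁₀ p + 5, so ∂M/∂p = 5/(p ln 10).
σ_M = (5/ln 10) · (σ_p/p) = 2.1715 × 17/65.60 = 2.1715 × 0.25915 = 0.56274.

σ_M = 0.56 mag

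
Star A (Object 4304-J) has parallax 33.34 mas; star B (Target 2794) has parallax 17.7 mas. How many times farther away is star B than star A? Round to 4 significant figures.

1.884

Since d = 1/p, d_B/d_A = p_A/p_B.
= 33.34 / 17.7 = 1.8836.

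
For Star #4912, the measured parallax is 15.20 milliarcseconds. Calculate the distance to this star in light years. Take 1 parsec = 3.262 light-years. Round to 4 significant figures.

214.6 light years

p = 15.20 milliarcseconds = 0.01520 arcsec.
d = 1/p = 1/0.01520 = 65.789 pc.
In light-years: 65.789 × 3.262 = 214.6 ly.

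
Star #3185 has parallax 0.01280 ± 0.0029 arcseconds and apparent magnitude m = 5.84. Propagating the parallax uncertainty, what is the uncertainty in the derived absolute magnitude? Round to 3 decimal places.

M = m − 5 log₁₀ d + 5 = m + 5 log₁₀ p + 5, so ∂M/∂p = 5/(p ln 10).
σ_M = (5/ln 10) · (σ_p/p) = 2.1715 × 0.0029/0.01280 = 2.1715 × 0.22656 = 0.49198.

σ_M = 0.492 mag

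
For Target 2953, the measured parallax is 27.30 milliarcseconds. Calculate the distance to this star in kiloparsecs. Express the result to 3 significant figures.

0.0366 kpc

p = 27.30 milliarcseconds = 0.02730 arcsec.
d = 1/p = 1/0.02730 = 36.63 pc.
= 0.03663 kpc.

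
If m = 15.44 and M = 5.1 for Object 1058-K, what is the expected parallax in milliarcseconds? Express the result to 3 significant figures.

m − M = 15.44 − 5.1 = 10.34.
d = 10^((m−M)/5 + 1) = 10^3.068 = 1169.5 pc.
p = 1/d = 1/1169.5 = 0.00085507 arcsec = 0.85507 mas.

0.855 mas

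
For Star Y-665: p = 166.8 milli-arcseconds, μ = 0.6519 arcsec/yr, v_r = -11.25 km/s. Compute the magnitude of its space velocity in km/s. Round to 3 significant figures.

d = 1/p = 1/0.1668″ = 5.9952 pc.
v_t = 4.740 μ d = 4.740 × 0.6519 × 5.9952 = 18.525 km/s.
v = √(v_r² + v_t²) = √((-11.25)² + 18.525²) = √469.738 = 21.673 km/s.

21.7 km/s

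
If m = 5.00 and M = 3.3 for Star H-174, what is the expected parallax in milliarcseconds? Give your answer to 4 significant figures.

45.71 mas

m − M = 5.00 − 3.3 = 1.70.
d = 10^((m−M)/5 + 1) = 10^1.340 = 21.878 pc.
p = 1/d = 1/21.878 = 0.045708 arcsec = 45.708 mas.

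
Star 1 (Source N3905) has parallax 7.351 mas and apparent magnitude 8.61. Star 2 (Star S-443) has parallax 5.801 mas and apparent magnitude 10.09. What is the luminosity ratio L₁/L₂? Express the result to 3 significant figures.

L₁/L₂ = 2.43

d₁ = 1/p₁ = 1/0.007351″ = 136.04 pc; d₂ = 1/p₂ = 1/0.005801″ = 172.38 pc.
M₁ = m₁ − 5 log₁₀ d₁ + 5 = 8.61 − 10.6683 + 5 = 2.9417.
M₂ = 10.09 − 11.1824 + 5 = 3.9076.
L₁/L₂ = 10^(0.4(M₂ − M₁)) = 10^(0.4 × 0.9659) = 10^0.38636 = 2.4342.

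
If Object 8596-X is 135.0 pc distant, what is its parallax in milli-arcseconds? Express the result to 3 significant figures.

p = 1/d = 1/135 = 0.0074074 arcsec.
= 0.0074074 × 1000 = 7.4074 mas.

7.41 mas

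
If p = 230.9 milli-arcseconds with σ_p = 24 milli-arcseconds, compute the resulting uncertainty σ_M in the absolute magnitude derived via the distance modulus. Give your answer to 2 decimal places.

σ_M = 0.23 mag

M = m − 5 log₁₀ d + 5 = m + 5 log₁₀ p + 5, so ∂M/∂p = 5/(p ln 10).
σ_M = (5/ln 10) · (σ_p/p) = 2.1715 × 24/230.9 = 2.1715 × 0.10394 = 0.22571.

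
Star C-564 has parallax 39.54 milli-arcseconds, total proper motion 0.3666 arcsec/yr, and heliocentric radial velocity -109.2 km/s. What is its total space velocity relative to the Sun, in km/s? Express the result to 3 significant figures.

118 km/s

d = 1/p = 1/0.03954″ = 25.291 pc.
v_t = 4.740 μ d = 4.740 × 0.3666 × 25.291 = 43.948 km/s.
v = √(v_r² + v_t²) = √((-109.2)² + 43.948²) = √13856.1 = 117.71 km/s.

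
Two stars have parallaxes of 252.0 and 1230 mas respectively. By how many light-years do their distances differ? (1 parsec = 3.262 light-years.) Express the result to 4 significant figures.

10.29 ly

d_A = 1/0.2520″ = 3.9683 pc; d_B = 1/1.230″ = 0.81301 pc.
|d_B − d_A| = |0.81301 − 3.9683| = 3.1553 pc = 3.1553 × 3.262 ly = 10.293 ly.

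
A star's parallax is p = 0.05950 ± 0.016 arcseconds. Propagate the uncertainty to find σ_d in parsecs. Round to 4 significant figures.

4.519 pc

d = 1/p, so σ_d = σ_p / p².
σ_d = 0.0160 / (0.05950)² = 0.0160 / 0.0035403 = 4.5194 pc.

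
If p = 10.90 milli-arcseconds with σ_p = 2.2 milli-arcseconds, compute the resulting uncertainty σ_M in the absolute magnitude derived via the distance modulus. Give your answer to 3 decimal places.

M = m − 5 log₁₀ d + 5 = m + 5 log₁₀ p + 5, so ∂M/∂p = 5/(p ln 10).
σ_M = (5/ln 10) · (σ_p/p) = 2.1715 × 2.2/10.90 = 2.1715 × 0.20183 = 0.43827.

σ_M = 0.438 mag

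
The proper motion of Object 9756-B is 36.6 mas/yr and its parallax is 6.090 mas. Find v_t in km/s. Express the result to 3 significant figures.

28.5 km/s

d = 1/p = 1/0.006090″ = 164.2 pc.
μ = 36.6 mas/yr = 0.0366 ″/yr.
v_t = 4.74 × μ × d = 4.74 × 0.0366 × 164.2 = 28.486 km/s.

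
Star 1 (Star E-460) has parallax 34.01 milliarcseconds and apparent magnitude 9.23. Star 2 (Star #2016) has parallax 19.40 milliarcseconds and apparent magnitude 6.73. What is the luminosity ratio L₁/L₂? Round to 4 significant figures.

d₁ = 1/p₁ = 1/0.03401″ = 29.403 pc; d₂ = 1/p₂ = 1/0.01940″ = 51.546 pc.
M₁ = m₁ − 5 log₁₀ d₁ + 5 = 9.23 − 7.3420 + 5 = 6.8880.
M₂ = 6.73 − 8.5610 + 5 = 3.1690.
L₁/L₂ = 10^(0.4(M₂ − M₁)) = 10^(0.4 × (-3.7190)) = 10^(-1.48760) = 0.032539.

L₁/L₂ = 0.03254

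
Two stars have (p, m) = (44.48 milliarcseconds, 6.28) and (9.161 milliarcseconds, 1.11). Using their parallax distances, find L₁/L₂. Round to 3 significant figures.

L₁/L₂ = 0.000363

d₁ = 1/p₁ = 1/0.04448″ = 22.482 pc; d₂ = 1/p₂ = 1/0.009161″ = 109.16 pc.
M₁ = m₁ − 5 log₁₀ d₁ + 5 = 6.28 − 6.7592 + 5 = 4.5208.
M₂ = 1.11 − 10.1903 + 5 = -4.0803.
L₁/L₂ = 10^(0.4(M₂ − M₁)) = 10^(0.4 × (-8.6011)) = 10^(-3.44044) = 0.00036271.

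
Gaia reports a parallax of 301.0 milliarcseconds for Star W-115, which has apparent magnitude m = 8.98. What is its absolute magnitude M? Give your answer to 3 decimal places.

d = 1/p = 1/0.3010″ = 3.3223 pc.
m − M = 5 log₁₀(3.3223) − 5 = 2.6072 − 5 = -2.3928.
M = m − (m − M) = 8.98 − (-2.3928) = 11.373.

M = 11.373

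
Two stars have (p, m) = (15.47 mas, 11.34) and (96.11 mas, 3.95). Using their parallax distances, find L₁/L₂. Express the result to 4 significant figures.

L₁/L₂ = 0.04271

d₁ = 1/p₁ = 1/0.01547″ = 64.641 pc; d₂ = 1/p₂ = 1/0.09611″ = 10.405 pc.
M₁ = m₁ − 5 log₁₀ d₁ + 5 = 11.34 − 9.0525 + 5 = 7.2875.
M₂ = 3.95 − 5.0862 + 5 = 3.8638.
L₁/L₂ = 10^(0.4(M₂ − M₁)) = 10^(0.4 × (-3.4237)) = 10^(-1.36948) = 0.042709.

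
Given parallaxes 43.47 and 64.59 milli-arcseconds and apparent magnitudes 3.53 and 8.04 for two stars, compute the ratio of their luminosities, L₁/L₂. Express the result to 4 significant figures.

L₁/L₂ = 140.6

d₁ = 1/p₁ = 1/0.04347″ = 23.004 pc; d₂ = 1/p₂ = 1/0.06459″ = 15.482 pc.
M₁ = m₁ − 5 log₁₀ d₁ + 5 = 3.53 − 6.8090 + 5 = 1.7210.
M₂ = 8.04 − 5.9491 + 5 = 7.0909.
L₁/L₂ = 10^(0.4(M₂ − M₁)) = 10^(0.4 × 5.3699) = 10^2.14796 = 140.59.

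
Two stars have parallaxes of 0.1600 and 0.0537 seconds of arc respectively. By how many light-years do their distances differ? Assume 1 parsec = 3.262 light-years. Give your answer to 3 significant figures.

d_A = 1/0.1600″ = 6.25 pc; d_B = 1/0.05370″ = 18.622 pc.
|d_B − d_A| = |18.622 − 6.25| = 12.372 pc = 12.372 × 3.262 ly = 40.357 ly.

40.4 ly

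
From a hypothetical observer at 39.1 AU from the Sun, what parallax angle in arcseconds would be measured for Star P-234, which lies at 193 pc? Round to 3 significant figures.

0.203 arcsec

p (arcsec) = B (AU) / d (pc).
p = 39.1 / 193 = 0.20259 arcsec.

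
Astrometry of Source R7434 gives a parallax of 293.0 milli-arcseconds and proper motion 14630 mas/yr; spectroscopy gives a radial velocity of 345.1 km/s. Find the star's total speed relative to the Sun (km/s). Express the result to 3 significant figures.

418 km/s

d = 1/p = 1/0.2930″ = 3.413 pc.
μ = 14630 mas/yr = 14.63 ″/yr.
v_t = 4.740 μ d = 4.740 × 14.63 × 3.413 = 236.68 km/s.
v = √(v_r² + v_t²) = √(345.1² + 236.68²) = √175111 = 418.46 km/s.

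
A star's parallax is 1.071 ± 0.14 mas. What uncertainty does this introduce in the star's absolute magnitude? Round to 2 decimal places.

M = m − 5 log₁₀ d + 5 = m + 5 log₁₀ p + 5, so ∂M/∂p = 5/(p ln 10).
σ_M = (5/ln 10) · (σ_p/p) = 2.1715 × 0.14/1.071 = 2.1715 × 0.13072 = 0.28386.

σ_M = 0.28 mag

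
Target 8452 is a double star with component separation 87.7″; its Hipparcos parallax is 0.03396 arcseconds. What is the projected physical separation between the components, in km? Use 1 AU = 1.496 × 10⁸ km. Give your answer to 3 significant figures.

3.86 × 10^11 km

d = 1/p = 1/0.03396″ = 29.446 pc.
At distance d (pc), an angle of θ arcsec spans θ·d AU: s = 87.7 × 29.446 = 2582.4 AU.
= 2582.4 × 1.496 × 10⁸ km = 3.8633 × 10^11 km.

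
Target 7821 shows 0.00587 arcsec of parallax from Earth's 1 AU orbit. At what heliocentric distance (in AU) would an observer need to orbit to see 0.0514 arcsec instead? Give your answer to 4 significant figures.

Parallax scales linearly with baseline: p ∝ B, so B = p_target / p_Earth × 1 AU.
B = 0.0514 / 0.00587 = 8.7564 AU.

8.756 AU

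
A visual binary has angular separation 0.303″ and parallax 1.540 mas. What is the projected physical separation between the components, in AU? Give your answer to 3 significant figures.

197 AU

d = 1/p = 1/0.001540″ = 649.35 pc.
At distance d (pc), an angle of θ arcsec spans θ·d AU: s = 0.303 × 649.35 = 196.75 AU.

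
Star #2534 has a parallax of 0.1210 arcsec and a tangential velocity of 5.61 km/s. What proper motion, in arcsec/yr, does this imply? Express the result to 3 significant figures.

0.143 arcsec/yr

d = 1/p = 1/0.1210″ = 8.2645 pc.
μ = v_t / (4.74 d) = 5.61 / (4.74 × 8.2645) = 5.61 / 39.174 = 0.14321 ″/yr.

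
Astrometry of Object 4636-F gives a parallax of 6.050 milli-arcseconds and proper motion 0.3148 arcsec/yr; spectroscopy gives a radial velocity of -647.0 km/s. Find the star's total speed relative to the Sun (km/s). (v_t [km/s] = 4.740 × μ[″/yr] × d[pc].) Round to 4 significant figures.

692.4 km/s

d = 1/p = 1/0.006050″ = 165.29 pc.
v_t = 4.740 μ d = 4.740 × 0.3148 × 165.29 = 246.64 km/s.
v = √(v_r² + v_t²) = √((-647.0)² + 246.64²) = √479440 = 692.42 km/s.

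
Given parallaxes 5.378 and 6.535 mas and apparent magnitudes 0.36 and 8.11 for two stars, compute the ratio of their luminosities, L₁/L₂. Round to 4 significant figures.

d₁ = 1/p₁ = 1/0.005378″ = 185.94 pc; d₂ = 1/p₂ = 1/0.006535″ = 153.02 pc.
M₁ = m₁ − 5 log₁₀ d₁ + 5 = 0.36 − 11.3469 + 5 = -5.9869.
M₂ = 8.11 − 10.9237 + 5 = 2.1863.
L₁/L₂ = 10^(0.4(M₂ − M₁)) = 10^(0.4 × 8.1732) = 10^3.26928 = 1859.

L₁/L₂ = 1859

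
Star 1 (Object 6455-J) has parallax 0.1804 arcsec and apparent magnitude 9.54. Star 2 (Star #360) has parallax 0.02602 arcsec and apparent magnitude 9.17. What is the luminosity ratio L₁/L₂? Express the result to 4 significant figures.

d₁ = 1/p₁ = 1/0.1804″ = 5.5432 pc; d₂ = 1/p₂ = 1/0.02602″ = 38.432 pc.
M₁ = m₁ − 5 log₁₀ d₁ + 5 = 9.54 − 3.7188 + 5 = 10.8212.
M₂ = 9.17 − 7.9235 + 5 = 6.2465.
L₁/L₂ = 10^(0.4(M₂ − M₁)) = 10^(0.4 × (-4.5747)) = 10^(-1.82988) = 0.014795.

L₁/L₂ = 0.01480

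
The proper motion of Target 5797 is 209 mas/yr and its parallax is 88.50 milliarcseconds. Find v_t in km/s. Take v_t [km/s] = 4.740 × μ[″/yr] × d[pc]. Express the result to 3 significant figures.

11.2 km/s

d = 1/p = 1/0.08850″ = 11.299 pc.
μ = 209 mas/yr = 0.209 ″/yr.
v_t = 4.74 × μ × d = 4.74 × 0.209 × 11.299 = 11.193 km/s.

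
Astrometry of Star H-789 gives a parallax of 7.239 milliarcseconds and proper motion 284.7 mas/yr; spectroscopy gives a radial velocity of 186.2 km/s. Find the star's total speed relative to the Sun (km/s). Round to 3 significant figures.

d = 1/p = 1/0.007239″ = 138.14 pc.
μ = 284.7 mas/yr = 0.2847 ″/yr.
v_t = 4.740 μ d = 4.740 × 0.2847 × 138.14 = 186.42 km/s.
v = √(v_r² + v_t²) = √(186.2² + 186.42²) = √69422.9 = 263.48 km/s.

263 km/s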